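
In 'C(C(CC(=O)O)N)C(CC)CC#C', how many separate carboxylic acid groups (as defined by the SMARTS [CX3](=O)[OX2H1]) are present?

1

[CX3](=O)[OX2H1] is the SMARTS for a carboxylic acid: an sp2 carbon double-bonded to O and single-bonded to an -OH oxygen.
Exactly one fragment in the molecule meets all constraints, giving 1 match.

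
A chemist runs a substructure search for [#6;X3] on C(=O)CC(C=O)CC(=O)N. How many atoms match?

3

Check the 10 heavy atoms by environment: 3× C (X4) → no; 3× C (X3) → match; 3× O (X1) → no; 1× N (X3) → no.
That gives 3 matching atoms.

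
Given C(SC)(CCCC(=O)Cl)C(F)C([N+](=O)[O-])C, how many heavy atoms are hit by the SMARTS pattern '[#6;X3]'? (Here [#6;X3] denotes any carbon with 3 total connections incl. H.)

1

The query [#6;X3] means: any carbon (aromatic or not) with three total connections.
Check the 16 heavy atoms by environment: 8× C (X4) → no; 1× C (X3) → match; 2× O (X1) → no; 1× Cl (X1) → no; 1× N (charge +1, X3) → no; 1× O (charge -1, X1) → no; 1× F (X1) → no; 1× S (X2) → no.
That gives 1 matching atom.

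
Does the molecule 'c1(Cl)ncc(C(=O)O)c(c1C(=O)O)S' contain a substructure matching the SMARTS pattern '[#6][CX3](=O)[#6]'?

The pattern [#6][CX3](=O)[#6] describes a carbonyl carbon (no H) flanked by two carbons — a ketone.
The closest candidate here is a carboxylic acid group (-C(=O)OH), but one neighbour of the carbonyl carbon is O, not C. No other fragment satisfies the full query, so there is no match.

No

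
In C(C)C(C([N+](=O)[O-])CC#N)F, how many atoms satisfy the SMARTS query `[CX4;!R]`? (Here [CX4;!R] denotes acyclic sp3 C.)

The query [CX4;!R] means: aliphatic carbon with four total connections, not in a ring.
Check the 11 heavy atoms by environment: 5× C (X4, acyclic) → match; 1× N (charge +1, X3, acyclic) → no; 1× O (charge -1, X1, acyclic) → no; 1× O (X1, acyclic) → no; 1× C (X2, acyclic) → no; 1× N (X1, acyclic) → no; 1× F (X1, acyclic) → no.
That gives 5 matching atoms.

5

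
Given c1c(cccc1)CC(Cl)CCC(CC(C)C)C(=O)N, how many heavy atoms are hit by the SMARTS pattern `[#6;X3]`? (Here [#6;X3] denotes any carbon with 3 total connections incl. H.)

The query [#6;X3] means: any carbon (aromatic or not) with three total connections.
Check the 19 heavy atoms by environment: 9× C (X4) → no; 1× Cl (X1) → no; 1× C (X3) → match; 1× O (X1) → no; 1× N (X3) → no; 6× c (aromatic, X3) → match.
Summing the matching environments: 1 + 6 = 7 matching atoms.

7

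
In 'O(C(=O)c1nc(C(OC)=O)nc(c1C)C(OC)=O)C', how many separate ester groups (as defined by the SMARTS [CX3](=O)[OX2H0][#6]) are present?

3

[CX3](=O)[OX2H0][#6] is the SMARTS for an ester: a carbonyl carbon bonded to an oxygen that is itself bonded to carbon (no H on that O).
The molecule carries 3 separate instances of a methyl-ester group (-C(=O)OCH3) meeting every constraint; each maps to a distinct set of atoms, giving 3 matches.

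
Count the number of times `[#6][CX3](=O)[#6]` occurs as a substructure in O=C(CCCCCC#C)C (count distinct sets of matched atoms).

[#6][CX3](=O)[#6] is the SMARTS for a ketone: a carbonyl carbon (no H) flanked by two carbons.
Exactly one fragment in the molecule meets all constraints, giving 1 match.

1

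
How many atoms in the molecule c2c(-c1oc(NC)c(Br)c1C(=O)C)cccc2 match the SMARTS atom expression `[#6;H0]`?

6

Check the 17 heavy atoms by environment: 1× o (aromatic, H0) → no; 5× c (aromatic, H0) → match; 1× Br (H0) → no; 1× N (H1) → no; 2× C (H3) → no; 5× c (aromatic, H1) → no; 1× C (H0) → match; 1× O (H0) → no.
Summing the matching environments: 5 + 1 = 6 matching atoms.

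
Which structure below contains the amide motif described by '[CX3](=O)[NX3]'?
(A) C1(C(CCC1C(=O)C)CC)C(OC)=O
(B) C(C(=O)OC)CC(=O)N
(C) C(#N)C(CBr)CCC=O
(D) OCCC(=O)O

B

[CX3](=O)[NX3] describes a carbonyl carbon bonded to a trivalent nitrogen (an amide).
(A) has a methyl-ester group (-C(=O)OCH3) but the carbonyl is bonded to O, not to an NX3 nitrogen.
(B) contains a primary amide (-C(=O)NH2), which satisfies every atom and bond constraint.
(C) has a nitrile (-C#N) but the nitrile N is NX1 (triple-bonded), not NX3.
(D) has a carboxylic acid group (-C(=O)OH) but the carbonyl is bonded to O, not to an NX3 nitrogen.
So the answer is (B).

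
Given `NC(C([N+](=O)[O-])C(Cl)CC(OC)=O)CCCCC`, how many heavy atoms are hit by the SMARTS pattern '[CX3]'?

The query [CX3] means: C with X3: aliphatic carbon with exactly 3 total connections.
Check the 18 heavy atoms by environment: 10× C (X4) → no; 1× Cl (X1) → no; 1× C (X3) → match; 2× O (X1) → no; 1× O (X2) → no; 1× N (charge +1, X3) → no; 1× O (charge -1, X1) → no; 1× N (X3) → no.
That gives 1 matching atom.

1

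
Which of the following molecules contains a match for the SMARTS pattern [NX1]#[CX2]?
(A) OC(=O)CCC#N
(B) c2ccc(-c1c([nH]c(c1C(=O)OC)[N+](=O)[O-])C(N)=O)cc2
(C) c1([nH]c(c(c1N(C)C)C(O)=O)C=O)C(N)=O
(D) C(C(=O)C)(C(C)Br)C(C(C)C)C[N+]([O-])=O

A

[NX1]#[CX2] describes a nitrogen triple-bonded to a two-connected carbon (a nitrile).
(A) contains a nitrile (-C#N), which satisfies every atom and bond constraint.
(B) has a primary amide (-C(=O)NH2) but the nitrogen is NX3, not NX1.
(C) has a primary amide (-C(=O)NH2) but the nitrogen is NX3, not NX1.
(D) has a nitro group (-[N+](=O)[O-]) but there is no C#N triple bond.
So the answer is (A).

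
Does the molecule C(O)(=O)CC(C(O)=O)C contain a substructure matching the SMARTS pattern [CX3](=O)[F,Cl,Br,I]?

No

The pattern [CX3](=O)[F,Cl,Br,I] describes a carbonyl carbon bonded to a halogen — an acyl halide.
The closest candidate here is a carboxylic acid group (-C(=O)OH), but the carbonyl is bonded to -OH, not to a halogen. No other fragment satisfies the full query, so there is no match.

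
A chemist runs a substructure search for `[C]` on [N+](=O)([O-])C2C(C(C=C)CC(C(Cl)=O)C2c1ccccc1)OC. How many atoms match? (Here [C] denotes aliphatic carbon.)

10

Check the 22 heavy atoms by environment: 10× C → match; 1× N (charge +1) → no; 1× O (charge -1) → no; 3× O → no; 6× c (aromatic) → no; 1× Cl → no.
That gives 10 matching atoms.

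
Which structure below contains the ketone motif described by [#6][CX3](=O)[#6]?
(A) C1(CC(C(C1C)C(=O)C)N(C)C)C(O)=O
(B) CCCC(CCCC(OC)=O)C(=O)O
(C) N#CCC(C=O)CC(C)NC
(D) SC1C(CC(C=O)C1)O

A

[#6][CX3](=O)[#6] describes a carbonyl carbon (no H) flanked by two carbons (a ketone).
(A) contains an acetyl/ketone group (-C(=O)CH3), which satisfies every atom and bond constraint.
(B) has a carboxylic acid group (-C(=O)OH) but one neighbour of the carbonyl carbon is O, not C.
(C) has an aldehyde (-CHO) but the carbonyl carbon has H1, so it is not flanked by two carbons.
(D) has an aldehyde (-CHO) but the carbonyl carbon has H1, so it is not flanked by two carbons.
So the answer is (A).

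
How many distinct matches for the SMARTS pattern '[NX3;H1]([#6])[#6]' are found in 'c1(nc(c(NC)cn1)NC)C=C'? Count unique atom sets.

2

[NX3;H1]([#6])[#6] is the SMARTS for a secondary amine: a trivalent nitrogen with one H, bonded to two carbons.
The molecule carries 2 separate instances of an N-methylamino group (-NHCH3) meeting every constraint; each maps to a distinct set of atoms, giving 2 matches.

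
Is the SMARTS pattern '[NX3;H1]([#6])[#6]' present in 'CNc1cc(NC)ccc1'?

Yes

The pattern [NX3;H1]([#6])[#6] describes a trivalent nitrogen with one H, bonded to two carbons — a secondary amine.
The molecule carries an N-methylamino group (-NHCH3), whose atoms satisfy every constraint of the query, so the pattern matches.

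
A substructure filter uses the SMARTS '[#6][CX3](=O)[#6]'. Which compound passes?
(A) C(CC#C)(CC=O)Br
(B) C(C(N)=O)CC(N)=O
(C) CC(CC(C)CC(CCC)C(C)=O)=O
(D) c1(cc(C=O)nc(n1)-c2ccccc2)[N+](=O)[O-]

[#6][CX3](=O)[#6] describes a carbonyl carbon (no H) flanked by two carbons (a ketone).
(A) has an aldehyde (-CHO) but the carbonyl carbon has H1, so it is not flanked by two carbons.
(B) has a primary amide (-C(=O)NH2) but one neighbour of the carbonyl carbon is N, not C.
(C) contains an acetyl/ketone group (-C(=O)CH3), which satisfies every atom and bond constraint.
(D) has an aldehyde (-CHO) but the carbonyl carbon has H1, so it is not flanked by two carbons.
So the answer is (C).

C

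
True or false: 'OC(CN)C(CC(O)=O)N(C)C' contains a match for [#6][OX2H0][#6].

False

The pattern [#6][OX2H0][#6] describes an aliphatic oxygen bridging two carbons with no H on the oxygen — an ether.
The closest candidate here is a hydroxyl group (-OH), but the oxygen has H1, not H0 bridging two carbons. No other fragment satisfies the full query, so there is no match.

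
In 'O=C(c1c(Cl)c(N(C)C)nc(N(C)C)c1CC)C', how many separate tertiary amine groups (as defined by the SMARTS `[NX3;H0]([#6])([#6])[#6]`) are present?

2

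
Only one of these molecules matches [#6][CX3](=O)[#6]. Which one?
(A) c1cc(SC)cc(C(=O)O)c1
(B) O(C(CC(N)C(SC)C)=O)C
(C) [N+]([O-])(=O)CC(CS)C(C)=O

[#6][CX3](=O)[#6] describes a carbonyl carbon (no H) flanked by two carbons (a ketone).
(A) has a carboxylic acid group (-C(=O)OH) but one neighbour of the carbonyl carbon is O, not C.
(B) has a methyl-ester group (-C(=O)OCH3) but one neighbour of the carbonyl carbon is O, not C.
(C) contains an acetyl/ketone group (-C(=O)CH3), which satisfies every atom and bond constraint.
So the answer is (C).

C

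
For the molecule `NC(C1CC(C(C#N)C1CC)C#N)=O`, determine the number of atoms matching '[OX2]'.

0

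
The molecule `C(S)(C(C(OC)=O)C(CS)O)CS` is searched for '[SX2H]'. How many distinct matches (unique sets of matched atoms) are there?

[SX2H] is the SMARTS for a thiol: an aliphatic sulfur with two connections, one being H.
The molecule carries 3 separate instances of a thiol (-SH) meeting every constraint; each maps to a distinct set of atoms, giving 3 matches.

3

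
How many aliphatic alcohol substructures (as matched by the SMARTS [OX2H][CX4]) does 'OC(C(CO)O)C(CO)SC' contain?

[OX2H][CX4] is the SMARTS for an aliphatic alcohol: a hydroxyl oxygen bound to an sp3 (X4) carbon.
The molecule carries 4 separate instances of a hydroxyl group (-OH) meeting every constraint; each maps to a distinct set of atoms, giving 4 matches.

4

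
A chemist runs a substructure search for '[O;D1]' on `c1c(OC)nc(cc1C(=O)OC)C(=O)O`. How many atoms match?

The query [O;D1] means: aliphatic oxygen bonded to exactly one heavy atom.
Check the 15 heavy atoms by environment: 1× n (aromatic, D2) → no; 3× c (aromatic, D3) → no; 2× c (aromatic, D2) → no; 2× O (D2) → no; 2× C (D1) → no; 2× C (D3) → no; 3× O (D1) → match.
That gives 3 matching atoms.

3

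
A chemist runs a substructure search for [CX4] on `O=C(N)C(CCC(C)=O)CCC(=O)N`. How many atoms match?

6

The query [CX4] means: C with X4: aliphatic carbon with exactly 4 total connections (bonds + H).
Check the 14 heavy atoms by environment: 6× C (X4) → match; 3× C (X3) → no; 3× O (X1) → no; 2× N (X3) → no.
That gives 6 matching atoms.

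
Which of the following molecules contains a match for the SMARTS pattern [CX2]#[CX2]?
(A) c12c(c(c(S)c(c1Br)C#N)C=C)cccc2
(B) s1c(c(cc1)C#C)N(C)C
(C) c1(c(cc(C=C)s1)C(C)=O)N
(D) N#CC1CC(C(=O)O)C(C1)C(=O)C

B

[CX2]#[CX2] describes a carbon-carbon triple bond (an alkyne).
(A) has a vinyl group (-CH=CH2) but the C=C is a double bond; both carbons are CX3, not CX2.
(B) contains an ethynyl group (-C#CH), which satisfies every atom and bond constraint.
(C) has a vinyl group (-CH=CH2) but the C=C is a double bond; both carbons are CX3, not CX2.
(D) has a nitrile (-C#N) but the triple bond is C#N, not C#C.
So the answer is (B).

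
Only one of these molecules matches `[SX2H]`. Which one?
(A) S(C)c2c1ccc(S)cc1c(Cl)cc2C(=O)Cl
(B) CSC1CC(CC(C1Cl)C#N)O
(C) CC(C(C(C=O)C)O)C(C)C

[SX2H] describes an aliphatic sulfur with two connections, one being H (a thiol).
(A) contains a thiol (-SH), which satisfies every atom and bond constraint.
(B) has a hydroxyl group (-OH) but it is an -OH, not an -SH.
(C) has a hydroxyl group (-OH) but it is an -OH, not an -SH.
So the answer is (A).

A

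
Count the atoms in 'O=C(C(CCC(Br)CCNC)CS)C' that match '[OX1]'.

1

Check the 14 heavy atoms by environment: 9× C (X4) → no; 1× C (X3) → no; 1× O (X1) → match; 1× N (X3) → no; 1× S (X2) → no; 1× Br (X1) → no.
That gives 1 matching atom.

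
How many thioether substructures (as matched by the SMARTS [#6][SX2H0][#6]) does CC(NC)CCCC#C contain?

0

[#6][SX2H0][#6] is the SMARTS for a thioether: an aliphatic sulfur bridging two carbons with no H on the sulfur.
No fragment in the molecule satisfies every constraint, giving 0 matches.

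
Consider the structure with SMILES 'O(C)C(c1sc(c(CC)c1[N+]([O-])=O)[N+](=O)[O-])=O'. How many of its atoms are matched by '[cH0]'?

4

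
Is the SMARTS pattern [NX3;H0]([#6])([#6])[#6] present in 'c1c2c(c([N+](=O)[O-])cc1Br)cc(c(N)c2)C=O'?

No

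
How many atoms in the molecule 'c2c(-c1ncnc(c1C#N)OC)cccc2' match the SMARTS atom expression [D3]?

4

The query [D3] means: atom with exactly three heavy-atom neighbours.
Check the 16 heavy atoms by environment: 2× n (aromatic, D2) → no; 6× c (aromatic, D2) → no; 4× c (aromatic, D3) → match; 1× O (D2) → no; 1× C (D1) → no; 1× C (D2) → no; 1× N (D1) → no.
That gives 4 matching atoms.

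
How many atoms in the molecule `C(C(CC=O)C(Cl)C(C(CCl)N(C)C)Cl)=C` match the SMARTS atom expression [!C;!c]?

5

Check the 16 heavy atoms by environment: 11× C → no; 1× O → match; 1× N → match; 3× Cl → match.
Summing the matching environments: 1 + 1 + 3 = 5 matching atoms.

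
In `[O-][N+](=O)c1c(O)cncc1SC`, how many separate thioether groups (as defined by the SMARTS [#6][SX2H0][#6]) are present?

[#6][SX2H0][#6] is the SMARTS for a thioether: an aliphatic sulfur bridging two carbons with no H on the sulfur.
Exactly one fragment in the molecule meets all constraints, giving 1 match.

1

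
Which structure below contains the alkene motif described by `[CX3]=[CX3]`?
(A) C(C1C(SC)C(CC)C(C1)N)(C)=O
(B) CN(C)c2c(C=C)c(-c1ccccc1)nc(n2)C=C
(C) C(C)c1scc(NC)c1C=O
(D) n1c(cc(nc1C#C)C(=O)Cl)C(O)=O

B

[CX3]=[CX3] describes a non-aromatic C=C double bond between two sp2 carbons (an alkene).
(A) has an ethyl group (-CH2CH3) but its C-C bond is a single bond between CX4 carbons, not CX3=CX3.
(B) contains a vinyl group (-CH=CH2), which satisfies every atom and bond constraint.
(C) has an ethyl group (-CH2CH3) but its C-C bond is a single bond between CX4 carbons, not CX3=CX3.
(D) has an ethynyl group (-C#CH) but the C-C bond is a triple bond, not a double bond.
So the answer is (B).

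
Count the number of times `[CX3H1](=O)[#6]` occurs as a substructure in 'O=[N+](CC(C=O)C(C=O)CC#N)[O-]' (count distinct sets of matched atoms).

2

[CX3H1](=O)[#6] is the SMARTS for an aldehyde: an sp2 carbon with one H, double-bonded to O and single-bonded to carbon.
The molecule carries 2 separate instances of an aldehyde (-CHO) meeting every constraint; each maps to a distinct set of atoms, giving 2 matches.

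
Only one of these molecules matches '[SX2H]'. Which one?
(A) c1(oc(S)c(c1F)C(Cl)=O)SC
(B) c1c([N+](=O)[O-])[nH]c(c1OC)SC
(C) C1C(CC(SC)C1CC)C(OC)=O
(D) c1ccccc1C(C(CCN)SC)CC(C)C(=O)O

A

[SX2H] describes an aliphatic sulfur with two connections, one being H (a thiol).
(A) contains a thiol (-SH), which satisfies every atom and bond constraint.
(B) has a methylthio ether (-SCH3) but the sulfur has H0 (bonded to two carbons), not H1.
(C) has a methylthio ether (-SCH3) but the sulfur has H0 (bonded to two carbons), not H1.
(D) has a methylthio ether (-SCH3) but the sulfur has H0 (bonded to two carbons), not H1.
So the answer is (A).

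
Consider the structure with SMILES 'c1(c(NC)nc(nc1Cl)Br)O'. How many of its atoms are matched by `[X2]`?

3

Check the 11 heavy atoms by environment: 2× n (aromatic, X2) → match; 4× c (aromatic, X3) → no; 1× Br (X1) → no; 1× Cl (X1) → no; 1× N (X3) → no; 1× C (X4) → no; 1× O (X2) → match.
Summing the matching environments: 2 + 1 = 3 matching atoms.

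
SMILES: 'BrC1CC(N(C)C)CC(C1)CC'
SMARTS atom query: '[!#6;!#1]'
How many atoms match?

2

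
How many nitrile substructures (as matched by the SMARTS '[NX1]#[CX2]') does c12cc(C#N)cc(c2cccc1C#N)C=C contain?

[NX1]#[CX2] is the SMARTS for a nitrile: a nitrogen triple-bonded to a two-connected carbon.
The molecule carries 2 separate instances of a nitrile (-C#N) meeting every constraint; each maps to a distinct set of atoms, giving 2 matches.

2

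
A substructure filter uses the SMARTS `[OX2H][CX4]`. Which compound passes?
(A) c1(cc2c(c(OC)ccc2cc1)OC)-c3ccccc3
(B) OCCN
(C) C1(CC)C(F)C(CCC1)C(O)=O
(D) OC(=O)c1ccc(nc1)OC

B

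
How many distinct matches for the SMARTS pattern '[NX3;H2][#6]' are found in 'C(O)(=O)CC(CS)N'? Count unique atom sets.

1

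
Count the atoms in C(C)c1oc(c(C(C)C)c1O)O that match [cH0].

Check the 12 heavy atoms by environment: 1× o (aromatic, H0) → no; 4× c (aromatic, H0) → match; 1× C (H1) → no; 3× C (H3) → no; 1× C (H2) → no; 2× O (H1) → no.
That gives 4 matching atoms.

4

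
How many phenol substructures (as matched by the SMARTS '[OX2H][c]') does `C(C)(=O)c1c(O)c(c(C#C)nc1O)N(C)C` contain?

2

[OX2H][c] is the SMARTS for a phenol: a hydroxyl oxygen attached to an aromatic carbon.
The molecule carries 2 separate instances of a hydroxyl group (-OH) meeting every constraint; each maps to a distinct set of atoms, giving 2 matches.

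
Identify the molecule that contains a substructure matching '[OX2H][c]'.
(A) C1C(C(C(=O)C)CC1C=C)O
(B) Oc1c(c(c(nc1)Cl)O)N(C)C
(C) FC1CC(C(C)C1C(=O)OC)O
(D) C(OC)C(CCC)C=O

B

[OX2H][c] describes a hydroxyl oxygen attached to an aromatic carbon (a phenol).
(A) has a hydroxyl group (-OH) but the -OH is on an aliphatic carbon, not an aromatic c.
(B) contains a hydroxyl group (-OH), which satisfies every atom and bond constraint.
(C) has a hydroxyl group (-OH) but the -OH is on an aliphatic carbon, not an aromatic c.
(D) has a methoxy ether (-OCH3) but the oxygen has H0, not H1.
So the answer is (B).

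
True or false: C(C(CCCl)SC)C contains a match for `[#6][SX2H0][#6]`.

The pattern [#6][SX2H0][#6] describes an aliphatic sulfur bridging two carbons with no H on the sulfur — a thioether.
The molecule carries a methylthio ether (-SCH3), whose atoms satisfy every constraint of the query, so the pattern matches.

True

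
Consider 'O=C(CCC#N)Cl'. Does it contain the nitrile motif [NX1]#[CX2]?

Yes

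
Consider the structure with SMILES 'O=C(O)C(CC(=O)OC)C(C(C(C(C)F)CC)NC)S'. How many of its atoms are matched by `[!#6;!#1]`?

7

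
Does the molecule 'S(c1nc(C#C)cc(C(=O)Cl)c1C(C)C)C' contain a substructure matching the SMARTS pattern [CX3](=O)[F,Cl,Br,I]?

Yes

The pattern [CX3](=O)[F,Cl,Br,I] describes a carbonyl carbon bonded to a halogen — an acyl halide.
The molecule carries an acyl chloride (-C(=O)Cl), whose atoms satisfy every constraint of the query, so the pattern matches.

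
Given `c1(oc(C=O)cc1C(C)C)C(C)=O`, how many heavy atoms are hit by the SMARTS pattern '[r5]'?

The query [r5] means: r5 matches atoms in a five-membered ring.
Check the 13 heavy atoms by environment: 1× o (aromatic, in 5-ring) → match; 4× c (aromatic, in 5-ring) → match; 6× C (acyclic) → no; 2× O (acyclic) → no.
Summing the matching environments: 1 + 4 = 5 matching atoms.

5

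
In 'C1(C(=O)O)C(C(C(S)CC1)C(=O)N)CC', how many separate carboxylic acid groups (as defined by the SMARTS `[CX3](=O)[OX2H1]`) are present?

[CX3](=O)[OX2H1] is the SMARTS for a carboxylic acid: an sp2 carbon double-bonded to O and single-bonded to an -OH oxygen.
Exactly one fragment in the molecule meets all constraints, giving 1 match.

1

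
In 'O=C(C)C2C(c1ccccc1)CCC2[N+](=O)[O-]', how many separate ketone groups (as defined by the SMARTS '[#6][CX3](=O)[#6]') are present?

[#6][CX3](=O)[#6] is the SMARTS for a ketone: a carbonyl carbon (no H) flanked by two carbons.
Exactly one fragment in the molecule meets all constraints, giving 1 match.

1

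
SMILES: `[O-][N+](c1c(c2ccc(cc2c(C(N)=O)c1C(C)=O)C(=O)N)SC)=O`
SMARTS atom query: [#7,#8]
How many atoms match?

Check the 24 heavy atoms by environment: 10× c (aromatic) → no; 1× N (charge +1) → match; 1× O (charge -1) → match; 4× O → match; 5× C → no; 1× S → no; 2× N → match.
Summing the matching environments: 1 + 1 + 4 + 2 = 8 matching atoms.

8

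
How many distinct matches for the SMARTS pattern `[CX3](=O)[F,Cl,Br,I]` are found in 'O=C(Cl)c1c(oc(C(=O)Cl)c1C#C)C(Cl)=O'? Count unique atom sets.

[CX3](=O)[F,Cl,Br,I] is the SMARTS for an acyl halide: a carbonyl carbon bonded to a halogen.
The molecule carries 3 separate instances of an acyl chloride (-C(=O)Cl) meeting every constraint; each maps to a distinct set of atoms, giving 3 matches.

3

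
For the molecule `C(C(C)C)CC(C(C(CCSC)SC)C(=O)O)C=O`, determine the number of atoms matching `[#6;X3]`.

2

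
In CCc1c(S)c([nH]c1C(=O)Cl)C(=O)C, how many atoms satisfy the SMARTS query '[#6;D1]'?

The query [#6;D1] means: carbon bonded to exactly one heavy atom.
Check the 14 heavy atoms by environment: 1× n (aromatic, D2) → no; 4× c (aromatic, D3) → no; 2× C (D3) → no; 2× O (D1) → no; 2× C (D1) → match; 1× S (D1) → no; 1× Cl (D1) → no; 1× C (D2) → no.
That gives 2 matching atoms.

2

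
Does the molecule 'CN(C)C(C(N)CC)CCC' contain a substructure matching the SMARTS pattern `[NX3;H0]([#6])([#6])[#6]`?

The pattern [NX3;H0]([#6])([#6])[#6] describes a trivalent nitrogen with no H, bonded to three carbons — a tertiary amine.
The molecule carries a dimethylamino group (-N(CH3)2), whose atoms satisfy every constraint of the query, so the pattern matches.

Yes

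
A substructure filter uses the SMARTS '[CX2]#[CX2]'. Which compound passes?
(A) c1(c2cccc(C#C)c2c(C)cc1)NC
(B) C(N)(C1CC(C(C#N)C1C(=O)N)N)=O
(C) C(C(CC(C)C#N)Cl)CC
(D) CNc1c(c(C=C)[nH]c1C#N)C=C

A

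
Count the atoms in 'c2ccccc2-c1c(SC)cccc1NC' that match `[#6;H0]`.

The query [#6;H0] means: any carbon with no attached hydrogen.
Check the 16 heavy atoms by environment: 4× c (aromatic, H0) → match; 8× c (aromatic, H1) → no; 1× N (H1) → no; 2× C (H3) → no; 1× S (H0) → no.
That gives 4 matching atoms.

4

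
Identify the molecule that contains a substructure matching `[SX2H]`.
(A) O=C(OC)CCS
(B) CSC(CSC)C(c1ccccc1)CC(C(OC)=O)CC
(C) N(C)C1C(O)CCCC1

[SX2H] describes an aliphatic sulfur with two connections, one being H (a thiol).
(A) contains a thiol (-SH), which satisfies every atom and bond constraint.
(B) has a methylthio ether (-SCH3) but the sulfur has H0 (bonded to two carbons), not H1.
(C) has a hydroxyl group (-OH) but it is an -OH, not an -SH.
So the answer is (A).

A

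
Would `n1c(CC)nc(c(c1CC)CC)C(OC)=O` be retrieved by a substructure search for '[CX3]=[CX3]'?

No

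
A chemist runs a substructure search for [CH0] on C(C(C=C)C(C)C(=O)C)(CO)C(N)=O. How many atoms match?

Check the 14 heavy atoms by environment: 2× C (H2) → no; 4× C (H1) → no; 2× C (H3) → no; 1× O (H1) → no; 2× C (H0) → match; 2× O (H0) → no; 1× N (H2) → no.
That gives 2 matching atoms.

2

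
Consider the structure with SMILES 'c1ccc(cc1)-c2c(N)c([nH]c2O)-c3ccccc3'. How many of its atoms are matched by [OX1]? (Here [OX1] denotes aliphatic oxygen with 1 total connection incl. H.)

0

The query [OX1] means: aliphatic oxygen with one total connection — typically a carbonyl =O or an oxide.
Check the 19 heavy atoms by environment: 1× n (aromatic, X3) → no; 16× c (aromatic, X3) → no; 1× N (X3) → no; 1× O (X2) → no.
No environment satisfies the query, so 0 matching atoms.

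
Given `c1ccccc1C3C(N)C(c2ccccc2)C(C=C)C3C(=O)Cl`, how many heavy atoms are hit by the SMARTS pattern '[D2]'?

The query [D2] means: atom with exactly two heavy-atom neighbours.
Check the 23 heavy atoms by environment: 6× C (D3) → no; 1× C (D2) → match; 1× C (D1) → no; 2× c (aromatic, D3) → no; 10× c (aromatic, D2) → match; 1× N (D1) → no; 1× O (D1) → no; 1× Cl (D1) → no.
Summing the matching environments: 1 + 10 = 11 matching atoms.

11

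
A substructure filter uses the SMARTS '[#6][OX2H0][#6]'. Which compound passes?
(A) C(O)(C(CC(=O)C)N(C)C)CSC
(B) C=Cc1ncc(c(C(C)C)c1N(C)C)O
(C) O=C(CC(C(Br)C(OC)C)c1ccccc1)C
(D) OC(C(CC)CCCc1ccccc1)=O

C

[#6][OX2H0][#6] describes an aliphatic oxygen bridging two carbons with no H on the oxygen (an ether).
(A) has a hydroxyl group (-OH) but the oxygen has H1, not H0 bridging two carbons.
(B) has a hydroxyl group (-OH) but the oxygen has H1, not H0 bridging two carbons.
(C) contains a methoxy ether (-OCH3), which satisfies every atom and bond constraint.
(D) has a carboxylic acid group (-C(=O)OH) but the -OH oxygen has H1; the =O is OX1, not OX2.
So the answer is (C).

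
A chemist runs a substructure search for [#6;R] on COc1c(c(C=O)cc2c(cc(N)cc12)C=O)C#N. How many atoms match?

The query [#6;R] means: carbon that is part of a ring.
Check the 19 heavy atoms by environment: 10× c (aromatic, in 6-ring) → match; 3× O (acyclic) → no; 4× C (acyclic) → no; 2× N (acyclic) → no.
That gives 10 matching atoms.

10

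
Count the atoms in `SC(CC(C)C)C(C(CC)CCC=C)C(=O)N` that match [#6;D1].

4

The query [#6;D1] means: carbon bonded to exactly one heavy atom.
Check the 17 heavy atoms by environment: 5× C (D2) → no; 5× C (D3) → no; 1× O (D1) → no; 1× N (D1) → no; 4× C (D1) → match; 1× S (D1) → no.
That gives 4 matching atoms.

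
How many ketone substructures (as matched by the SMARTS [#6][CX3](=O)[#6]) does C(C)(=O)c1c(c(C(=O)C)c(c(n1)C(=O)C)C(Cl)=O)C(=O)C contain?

4

[#6][CX3](=O)[#6] is the SMARTS for a ketone: a carbonyl carbon (no H) flanked by two carbons.
The molecule carries 4 separate instances of an acetyl/ketone group (-C(=O)CH3) meeting every constraint; each maps to a distinct set of atoms, giving 4 matches.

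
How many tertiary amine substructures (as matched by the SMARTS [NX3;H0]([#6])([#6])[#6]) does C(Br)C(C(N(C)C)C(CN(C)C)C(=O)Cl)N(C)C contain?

[NX3;H0]([#6])([#6])[#6] is the SMARTS for a tertiary amine: a trivalent nitrogen with no H, bonded to three carbons.
The molecule carries 3 separate instances of a dimethylamino group (-N(CH3)2) meeting every constraint; each maps to a distinct set of atoms, giving 3 matches.

3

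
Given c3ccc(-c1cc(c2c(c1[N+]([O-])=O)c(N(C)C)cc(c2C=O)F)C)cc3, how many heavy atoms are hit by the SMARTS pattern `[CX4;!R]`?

Check the 26 heavy atoms by environment: 16× c (aromatic, X3, in 6-ring) → no; 1× F (X1, acyclic) → no; 3× C (X4, acyclic) → match; 1× N (X3, acyclic) → no; 1× C (X3, acyclic) → no; 2× O (X1, acyclic) → no; 1× N (charge +1, X3, acyclic) → no; 1× O (charge -1, X1, acyclic) → no.
That gives 3 matching atoms.

3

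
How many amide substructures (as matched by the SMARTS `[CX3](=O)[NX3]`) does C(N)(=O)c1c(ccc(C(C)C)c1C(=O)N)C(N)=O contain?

[CX3](=O)[NX3] is the SMARTS for an amide: a carbonyl carbon bonded to a trivalent nitrogen.
The molecule carries 3 separate instances of a primary amide (-C(=O)NH2) meeting every constraint; each maps to a distinct set of atoms, giving 3 matches.

3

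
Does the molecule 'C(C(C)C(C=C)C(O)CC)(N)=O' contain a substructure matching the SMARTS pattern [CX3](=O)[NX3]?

The pattern [CX3](=O)[NX3] describes a carbonyl carbon bonded to a trivalent nitrogen — an amide.
The molecule carries a primary amide (-C(=O)NH2), whose atoms satisfy every constraint of the query, so the pattern matches.

Yes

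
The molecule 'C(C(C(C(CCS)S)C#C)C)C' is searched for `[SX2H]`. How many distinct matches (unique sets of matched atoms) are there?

[SX2H] is the SMARTS for a thiol: an aliphatic sulfur with two connections, one being H.
The molecule carries 2 separate instances of a thiol (-SH) meeting every constraint; each maps to a distinct set of atoms, giving 2 matches.

2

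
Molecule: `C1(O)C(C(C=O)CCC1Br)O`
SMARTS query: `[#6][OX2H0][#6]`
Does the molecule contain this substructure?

The pattern [#6][OX2H0][#6] describes an aliphatic oxygen bridging two carbons with no H on the oxygen — an ether.
The closest candidate here is a hydroxyl group (-OH), but the oxygen has H1, not H0 bridging two carbons. No other fragment satisfies the full query, so there is no match.

No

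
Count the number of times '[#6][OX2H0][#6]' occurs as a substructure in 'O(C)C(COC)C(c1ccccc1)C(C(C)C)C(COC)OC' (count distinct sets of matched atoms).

4

[#6][OX2H0][#6] is the SMARTS for an ether: an aliphatic oxygen bridging two carbons with no H on the oxygen.
The molecule carries 4 separate instances of a methoxy ether (-OCH3) meeting every constraint; each maps to a distinct set of atoms, giving 4 matches.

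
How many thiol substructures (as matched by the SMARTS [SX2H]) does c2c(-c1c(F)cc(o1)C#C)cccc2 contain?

[SX2H] is the SMARTS for a thiol: an aliphatic sulfur with two connections, one being H.
No fragment in the molecule satisfies every constraint, giving 0 matches.

0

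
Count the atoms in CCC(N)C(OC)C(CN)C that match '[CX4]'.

8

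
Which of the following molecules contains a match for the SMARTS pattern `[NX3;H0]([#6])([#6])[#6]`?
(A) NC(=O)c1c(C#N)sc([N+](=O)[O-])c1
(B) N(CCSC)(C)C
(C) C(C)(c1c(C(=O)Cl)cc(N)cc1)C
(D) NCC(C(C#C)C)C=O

[NX3;H0]([#6])([#6])[#6] describes a trivalent nitrogen with no H, bonded to three carbons (a tertiary amine).
(A) has a primary amide (-C(=O)NH2) but the amide nitrogen has H2 and only one carbon neighbour.
(B) contains a dimethylamino group (-N(CH3)2), which satisfies every atom and bond constraint.
(C) has a primary amino group (-NH2) but the nitrogen has H2, not H0 with three carbons.
(D) has a primary amino group (-NH2) but the nitrogen has H2, not H0 with three carbons.
So the answer is (B).

B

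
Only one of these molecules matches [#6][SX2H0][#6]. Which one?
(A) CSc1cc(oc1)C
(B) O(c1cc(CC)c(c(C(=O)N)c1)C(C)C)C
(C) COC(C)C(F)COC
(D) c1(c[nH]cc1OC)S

[#6][SX2H0][#6] describes an aliphatic sulfur bridging two carbons with no H on the sulfur (a thioether).
(A) contains a methylthio ether (-SCH3), which satisfies every atom and bond constraint.
(B) has a methoxy ether (-OCH3) but the bridging atom is O, not S.
(C) has a methoxy ether (-OCH3) but the bridging atom is O, not S.
(D) has a methoxy ether (-OCH3) but the bridging atom is O, not S.
So the answer is (A).

A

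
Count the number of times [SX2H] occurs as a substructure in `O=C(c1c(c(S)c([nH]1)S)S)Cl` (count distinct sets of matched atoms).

[SX2H] is the SMARTS for a thiol: an aliphatic sulfur with two connections, one being H.
The molecule carries 3 separate instances of a thiol (-SH) meeting every constraint; each maps to a distinct set of atoms, giving 3 matches.

3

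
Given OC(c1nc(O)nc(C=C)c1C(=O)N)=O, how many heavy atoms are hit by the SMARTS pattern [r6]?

6

Check the 15 heavy atoms by environment: 2× n (aromatic, in 6-ring) → match; 4× c (aromatic, in 6-ring) → match; 4× C (acyclic) → no; 4× O (acyclic) → no; 1× N (acyclic) → no.
Summing the matching environments: 2 + 4 = 6 matching atoms.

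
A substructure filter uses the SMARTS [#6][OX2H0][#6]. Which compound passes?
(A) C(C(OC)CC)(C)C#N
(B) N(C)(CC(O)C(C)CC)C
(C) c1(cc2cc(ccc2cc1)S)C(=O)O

A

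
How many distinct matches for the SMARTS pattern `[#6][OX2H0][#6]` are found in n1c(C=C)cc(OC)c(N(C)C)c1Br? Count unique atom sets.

[#6][OX2H0][#6] is the SMARTS for an ether: an aliphatic oxygen bridging two carbons with no H on the oxygen.
Exactly one fragment in the molecule meets all constraints, giving 1 match.

1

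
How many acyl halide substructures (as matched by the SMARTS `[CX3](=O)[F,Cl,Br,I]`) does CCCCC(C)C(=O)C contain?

0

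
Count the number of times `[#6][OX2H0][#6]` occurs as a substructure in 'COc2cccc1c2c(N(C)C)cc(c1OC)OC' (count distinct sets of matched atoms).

[#6][OX2H0][#6] is the SMARTS for an ether: an aliphatic oxygen bridging two carbons with no H on the oxygen.
The molecule carries 3 separate instances of a methoxy ether (-OCH3) meeting every constraint; each maps to a distinct set of atoms, giving 3 matches.

3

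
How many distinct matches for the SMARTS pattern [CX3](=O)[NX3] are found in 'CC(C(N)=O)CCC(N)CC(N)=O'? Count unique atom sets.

2

[CX3](=O)[NX3] is the SMARTS for an amide: a carbonyl carbon bonded to a trivalent nitrogen.
The molecule carries 2 separate instances of a primary amide (-C(=O)NH2) meeting every constraint; each maps to a distinct set of atoms, giving 2 matches.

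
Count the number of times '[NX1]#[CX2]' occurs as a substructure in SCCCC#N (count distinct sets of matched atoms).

1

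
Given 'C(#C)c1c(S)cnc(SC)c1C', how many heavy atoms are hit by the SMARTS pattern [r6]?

6

The query [r6] means: r6 matches atoms in a six-membered ring.
Check the 12 heavy atoms by environment: 1× n (aromatic, in 6-ring) → match; 5× c (aromatic, in 6-ring) → match; 4× C (acyclic) → no; 2× S (acyclic) → no.
Summing the matching environments: 1 + 5 = 6 matching atoms.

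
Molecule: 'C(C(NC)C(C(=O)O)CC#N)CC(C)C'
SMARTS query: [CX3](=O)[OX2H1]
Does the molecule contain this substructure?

Yes

The pattern [CX3](=O)[OX2H1] describes an sp2 carbon double-bonded to O and single-bonded to an -OH oxygen — a carboxylic acid.
The molecule carries a carboxylic acid group (-C(=O)OH), whose atoms satisfy every constraint of the query, so the pattern matches.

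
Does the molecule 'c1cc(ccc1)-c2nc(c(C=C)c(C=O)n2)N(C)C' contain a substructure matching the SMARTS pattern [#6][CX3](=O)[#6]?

No

The pattern [#6][CX3](=O)[#6] describes a carbonyl carbon (no H) flanked by two carbons — a ketone.
The closest candidate here is an aldehyde (-CHO), but the carbonyl carbon has H1, so it is not flanked by two carbons. No other fragment satisfies the full query, so there is no match.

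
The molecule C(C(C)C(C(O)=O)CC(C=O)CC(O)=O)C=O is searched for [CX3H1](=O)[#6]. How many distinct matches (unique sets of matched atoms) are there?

[CX3H1](=O)[#6] is the SMARTS for an aldehyde: an sp2 carbon with one H, double-bonded to O and single-bonded to carbon.
The molecule carries 2 separate instances of an aldehyde (-CHO) meeting every constraint; each maps to a distinct set of atoms, giving 2 matches.

2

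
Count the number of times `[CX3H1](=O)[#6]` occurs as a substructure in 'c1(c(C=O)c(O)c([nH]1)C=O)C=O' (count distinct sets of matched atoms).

3

[CX3H1](=O)[#6] is the SMARTS for an aldehyde: an sp2 carbon with one H, double-bonded to O and single-bonded to carbon.
The molecule carries 3 separate instances of an aldehyde (-CHO) meeting every constraint; each maps to a distinct set of atoms, giving 3 matches.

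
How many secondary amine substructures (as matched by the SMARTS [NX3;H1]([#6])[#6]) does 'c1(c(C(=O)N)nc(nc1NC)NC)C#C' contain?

[NX3;H1]([#6])[#6] is the SMARTS for a secondary amine: a trivalent nitrogen with one H, bonded to two carbons.
The molecule carries 2 separate instances of an N-methylamino group (-NHCH3) meeting every constraint; each maps to a distinct set of atoms, giving 2 matches.

2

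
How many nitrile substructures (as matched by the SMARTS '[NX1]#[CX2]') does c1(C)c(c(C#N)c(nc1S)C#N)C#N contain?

3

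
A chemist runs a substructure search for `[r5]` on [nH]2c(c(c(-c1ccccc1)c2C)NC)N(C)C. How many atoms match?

5

The query [r5] means: r5 matches atoms in a five-membered ring.
Check the 17 heavy atoms by environment: 1× n (aromatic, in 5-ring) → match; 4× c (aromatic, in 5-ring) → match; 2× N (acyclic) → no; 4× C (acyclic) → no; 6× c (aromatic, in 6-ring) → no.
Summing the matching environments: 1 + 4 = 5 matching atoms.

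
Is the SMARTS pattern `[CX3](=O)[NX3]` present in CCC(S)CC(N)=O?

Yes

The pattern [CX3](=O)[NX3] describes a carbonyl carbon bonded to a trivalent nitrogen — an amide.
The molecule carries a primary amide (-C(=O)NH2), whose atoms satisfy every constraint of the query, so the pattern matches.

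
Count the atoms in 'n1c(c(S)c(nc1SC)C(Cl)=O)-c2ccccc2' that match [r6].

The query [r6] means: r6 matches atoms in a six-membered ring.
Check the 18 heavy atoms by environment: 2× n (aromatic, in 6-ring) → match; 10× c (aromatic, in 6-ring) → match; 2× S (acyclic) → no; 2× C (acyclic) → no; 1× O (acyclic) → no; 1× Cl (acyclic) → no.
Summing the matching environments: 2 + 10 = 12 matching atoms.

12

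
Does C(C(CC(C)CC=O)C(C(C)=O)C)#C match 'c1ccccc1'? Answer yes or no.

The pattern c1ccccc1 describes six aromatic carbons in a ring — a benzene ring.
The closest candidate here is a methyl group (-CH3), but no six-membered all-carbon aromatic ring is present. No other fragment satisfies the full query, so there is no match.

No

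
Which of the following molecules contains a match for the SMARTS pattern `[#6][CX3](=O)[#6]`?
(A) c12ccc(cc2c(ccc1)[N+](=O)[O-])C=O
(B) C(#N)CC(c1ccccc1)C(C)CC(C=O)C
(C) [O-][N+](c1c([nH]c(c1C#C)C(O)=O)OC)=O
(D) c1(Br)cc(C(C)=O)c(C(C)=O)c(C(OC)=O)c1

D

[#6][CX3](=O)[#6] describes a carbonyl carbon (no H) flanked by two carbons (a ketone).
(A) has an aldehyde (-CHO) but the carbonyl carbon has H1, so it is not flanked by two carbons.
(B) has an aldehyde (-CHO) but the carbonyl carbon has H1, so it is not flanked by two carbons.
(C) has a carboxylic acid group (-C(=O)OH) but one neighbour of the carbonyl carbon is O, not C.
(D) contains an acetyl/ketone group (-C(=O)CH3), which satisfies every atom and bond constraint.
So the answer is (D).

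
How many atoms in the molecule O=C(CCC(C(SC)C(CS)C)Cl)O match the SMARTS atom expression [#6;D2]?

3

The query [#6;D2] means: any carbon bonded to exactly two heavy atoms.
Check the 14 heavy atoms by environment: 3× C (D2) → match; 4× C (D3) → no; 1× S (D2) → no; 2× C (D1) → no; 1× Cl (D1) → no; 1× S (D1) → no; 2× O (D1) → no.
That gives 3 matching atoms.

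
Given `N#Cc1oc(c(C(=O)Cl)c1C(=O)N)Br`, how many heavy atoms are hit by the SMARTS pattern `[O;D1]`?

2

Check the 14 heavy atoms by environment: 1× o (aromatic, D2) → no; 4× c (aromatic, D3) → no; 1× C (D2) → no; 2× N (D1) → no; 1× Br (D1) → no; 2× C (D3) → no; 2× O (D1) → match; 1× Cl (D1) → no.
That gives 2 matching atoms.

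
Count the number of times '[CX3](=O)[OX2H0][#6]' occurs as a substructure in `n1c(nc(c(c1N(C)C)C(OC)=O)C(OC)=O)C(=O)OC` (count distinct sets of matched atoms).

[CX3](=O)[OX2H0][#6] is the SMARTS for an ester: a carbonyl carbon bonded to an oxygen that is itself bonded to carbon (no H on that O).
The molecule carries 3 separate instances of a methyl-ester group (-C(=O)OCH3) meeting every constraint; each maps to a distinct set of atoms, giving 3 matches.

3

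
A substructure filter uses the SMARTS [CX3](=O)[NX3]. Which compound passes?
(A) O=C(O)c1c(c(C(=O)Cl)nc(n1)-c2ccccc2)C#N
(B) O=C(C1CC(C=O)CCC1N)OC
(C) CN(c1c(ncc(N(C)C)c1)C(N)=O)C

C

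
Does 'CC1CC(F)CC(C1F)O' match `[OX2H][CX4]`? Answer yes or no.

Yes

The pattern [OX2H][CX4] describes a hydroxyl oxygen bound to an sp3 (X4) carbon — an aliphatic alcohol.
The molecule carries a hydroxyl group (-OH), whose atoms satisfy every constraint of the query, so the pattern matches.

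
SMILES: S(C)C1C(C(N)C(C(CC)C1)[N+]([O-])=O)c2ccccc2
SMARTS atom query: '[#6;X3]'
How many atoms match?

6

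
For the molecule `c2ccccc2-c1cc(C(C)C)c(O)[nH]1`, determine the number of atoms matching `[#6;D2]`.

6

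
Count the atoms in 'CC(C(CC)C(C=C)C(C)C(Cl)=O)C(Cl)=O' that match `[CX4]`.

The query [CX4] means: C with X4: aliphatic carbon with exactly 4 total connections (bonds + H).
Check the 16 heavy atoms by environment: 8× C (X4) → match; 4× C (X3) → no; 2× O (X1) → no; 2× Cl (X1) → no.
That gives 8 matching atoms.

8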